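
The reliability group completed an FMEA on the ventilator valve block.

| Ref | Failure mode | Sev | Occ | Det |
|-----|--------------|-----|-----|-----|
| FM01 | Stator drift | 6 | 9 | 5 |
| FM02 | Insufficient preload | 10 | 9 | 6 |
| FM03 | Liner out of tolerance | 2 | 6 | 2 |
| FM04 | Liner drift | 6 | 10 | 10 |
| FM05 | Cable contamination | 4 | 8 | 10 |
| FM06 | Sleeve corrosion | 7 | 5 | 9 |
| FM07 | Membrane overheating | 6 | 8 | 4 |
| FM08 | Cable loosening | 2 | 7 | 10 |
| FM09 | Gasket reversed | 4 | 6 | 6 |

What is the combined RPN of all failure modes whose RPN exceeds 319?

RPN = Severity × Occurrence × Detection:
  FM01: 6 × 9 × 5 = 270
  FM02: 10 × 9 × 6 = 540
  FM03: 2 × 6 × 2 = 24
  FM04: 6 × 10 × 10 = 600
  FM05: 4 × 8 × 10 = 320
  FM06: 7 × 5 × 9 = 315
  FM07: 6 × 8 × 4 = 192
  FM08: 2 × 7 × 10 = 140
  FM09: 4 × 6 × 6 = 144
RPN > 319: FM02 (540), FM04 (600), FM05 (320).
Sum: 540 + 600 + 320 = 1460.

1460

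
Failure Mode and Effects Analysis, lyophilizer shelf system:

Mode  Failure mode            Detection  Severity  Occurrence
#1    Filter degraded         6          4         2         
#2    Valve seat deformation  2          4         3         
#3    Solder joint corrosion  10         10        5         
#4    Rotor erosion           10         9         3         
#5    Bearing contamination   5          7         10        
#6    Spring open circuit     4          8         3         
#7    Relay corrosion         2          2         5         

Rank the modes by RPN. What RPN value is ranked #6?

RPN = Severity × Occurrence × Detection:
  #1: 4 × 2 × 6 = 48
  #2: 4 × 3 × 2 = 24
  #3: 10 × 5 × 10 = 500
  #4: 9 × 3 × 10 = 270
  #5: 7 × 10 × 5 = 350
  #6: 8 × 3 × 4 = 96
  #7: 2 × 5 × 2 = 20
Sorted descending: 500, 350, 270, 96, 48, 24, 20.
The sixth-highest RPN is 24 (#2).

24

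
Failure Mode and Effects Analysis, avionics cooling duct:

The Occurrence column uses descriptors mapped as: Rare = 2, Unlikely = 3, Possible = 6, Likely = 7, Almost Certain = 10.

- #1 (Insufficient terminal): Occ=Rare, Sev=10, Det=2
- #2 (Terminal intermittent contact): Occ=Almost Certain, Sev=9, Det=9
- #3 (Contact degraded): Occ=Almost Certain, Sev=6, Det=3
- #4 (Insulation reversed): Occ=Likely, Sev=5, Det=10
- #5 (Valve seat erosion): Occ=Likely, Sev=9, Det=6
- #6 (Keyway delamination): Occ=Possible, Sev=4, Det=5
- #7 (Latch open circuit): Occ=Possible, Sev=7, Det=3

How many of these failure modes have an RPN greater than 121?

5

RPN = Severity × Occurrence × Detection:
  #1: 10 × 2 × 2 = 40
  #2: 9 × 10 × 9 = 810
  #3: 6 × 10 × 3 = 180
  #4: 5 × 7 × 10 = 350
  #5: 9 × 7 × 6 = 378
  #6: 4 × 6 × 5 = 120
  #7: 7 × 6 × 3 = 126
Modes with RPN > 121: #2 (810), #3 (180), #4 (350), #5 (378), #7 (126) → 5.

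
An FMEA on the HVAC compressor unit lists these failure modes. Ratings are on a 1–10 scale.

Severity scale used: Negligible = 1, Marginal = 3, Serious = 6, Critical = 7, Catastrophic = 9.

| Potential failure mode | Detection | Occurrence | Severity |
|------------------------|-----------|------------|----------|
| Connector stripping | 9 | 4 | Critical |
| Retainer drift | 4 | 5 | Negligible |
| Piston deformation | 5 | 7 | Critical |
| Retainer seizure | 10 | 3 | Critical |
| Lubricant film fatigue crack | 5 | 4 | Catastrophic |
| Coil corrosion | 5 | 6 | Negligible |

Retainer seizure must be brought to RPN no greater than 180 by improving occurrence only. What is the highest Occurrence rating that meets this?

Retainer seizure: S=7, O=3, D=10 → current RPN = 210.
Fixed product = 70. Need 70 × O ≤ 180, so O ≤ 180/70 = 2.57.
Maximum integer Occurrence rating = 2 (gives RPN 140; O=3 would give 210 > 180).

2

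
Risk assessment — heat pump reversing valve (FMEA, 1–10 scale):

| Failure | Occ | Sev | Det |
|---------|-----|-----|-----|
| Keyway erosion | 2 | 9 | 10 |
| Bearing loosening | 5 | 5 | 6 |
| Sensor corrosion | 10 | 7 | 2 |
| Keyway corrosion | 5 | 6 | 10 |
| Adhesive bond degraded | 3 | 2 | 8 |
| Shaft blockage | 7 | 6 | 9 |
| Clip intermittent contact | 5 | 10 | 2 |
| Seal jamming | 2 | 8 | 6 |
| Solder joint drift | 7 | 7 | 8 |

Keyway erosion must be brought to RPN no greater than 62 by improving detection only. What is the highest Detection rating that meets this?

3

Keyway erosion: S=9, O=2, D=10 → current RPN = 180.
Fixed product = 18. Need 18 × D ≤ 62, so D ≤ 62/18 = 3.44.
Maximum integer Detection rating = 3 (gives RPN 54; D=4 would give 72 > 62).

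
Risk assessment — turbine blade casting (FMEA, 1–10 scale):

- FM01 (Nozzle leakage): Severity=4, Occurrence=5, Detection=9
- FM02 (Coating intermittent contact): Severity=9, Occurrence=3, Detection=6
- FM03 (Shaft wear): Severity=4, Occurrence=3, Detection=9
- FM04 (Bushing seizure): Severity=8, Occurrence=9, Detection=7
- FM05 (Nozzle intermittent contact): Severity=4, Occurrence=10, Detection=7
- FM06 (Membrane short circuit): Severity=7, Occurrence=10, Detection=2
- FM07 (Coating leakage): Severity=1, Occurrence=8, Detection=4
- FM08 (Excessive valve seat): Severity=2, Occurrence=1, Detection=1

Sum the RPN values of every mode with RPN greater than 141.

RPN = Severity × Occurrence × Detection:
  FM01: 4 × 5 × 9 = 180
  FM02: 9 × 3 × 6 = 162
  FM03: 4 × 3 × 9 = 108
  FM04: 8 × 9 × 7 = 504
  FM05: 4 × 10 × 7 = 280
  FM06: 7 × 10 × 2 = 140
  FM07: 1 × 8 × 4 = 32
  FM08: 2 × 1 × 1 = 2
RPN > 141: FM01 (180), FM02 (162), FM04 (504), FM05 (280).
Sum: 180 + 162 + 504 + 280 = 1126.

1126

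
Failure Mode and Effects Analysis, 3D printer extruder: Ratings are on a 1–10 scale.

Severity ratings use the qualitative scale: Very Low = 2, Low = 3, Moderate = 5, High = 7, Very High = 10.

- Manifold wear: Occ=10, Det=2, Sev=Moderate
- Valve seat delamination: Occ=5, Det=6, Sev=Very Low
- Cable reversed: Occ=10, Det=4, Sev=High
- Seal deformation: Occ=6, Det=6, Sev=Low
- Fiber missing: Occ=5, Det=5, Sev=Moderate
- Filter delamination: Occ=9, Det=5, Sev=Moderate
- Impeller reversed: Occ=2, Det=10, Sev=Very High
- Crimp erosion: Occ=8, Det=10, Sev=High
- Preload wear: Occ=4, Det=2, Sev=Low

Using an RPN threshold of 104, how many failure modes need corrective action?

RPN = Severity × Occurrence × Detection:
  Manifold wear: 5 × 10 × 2 = 100
  Valve seat delamination: 2 × 5 × 6 = 60
  Cable reversed: 7 × 10 × 4 = 280
  Seal deformation: 3 × 6 × 6 = 108
  Fiber missing: 5 × 5 × 5 = 125
  Filter delamination: 5 × 9 × 5 = 225
  Impeller reversed: 10 × 2 × 10 = 200
  Crimp erosion: 7 × 8 × 10 = 560
  Preload wear: 3 × 4 × 2 = 24
Modes with RPN ≥ 104: Cable reversed (280), Seal deformation (108), Fiber missing (125), Filter delamination (225), Impeller reversed (200), Crimp erosion (560) → 6.

6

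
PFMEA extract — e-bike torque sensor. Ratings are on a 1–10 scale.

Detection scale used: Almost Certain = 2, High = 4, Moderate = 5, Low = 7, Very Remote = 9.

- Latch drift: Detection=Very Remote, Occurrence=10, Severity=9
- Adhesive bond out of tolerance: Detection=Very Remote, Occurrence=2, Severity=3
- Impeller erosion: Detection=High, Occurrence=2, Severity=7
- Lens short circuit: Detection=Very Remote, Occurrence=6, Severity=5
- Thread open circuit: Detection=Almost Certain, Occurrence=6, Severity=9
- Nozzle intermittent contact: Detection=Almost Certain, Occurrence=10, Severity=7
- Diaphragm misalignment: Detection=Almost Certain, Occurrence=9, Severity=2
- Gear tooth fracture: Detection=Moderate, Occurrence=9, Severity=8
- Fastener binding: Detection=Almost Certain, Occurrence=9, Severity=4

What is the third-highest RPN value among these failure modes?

270

RPN = Severity × Occurrence × Detection:
  Latch drift: 9 × 10 × 9 = 810
  Adhesive bond out of tolerance: 3 × 2 × 9 = 54
  Impeller erosion: 7 × 2 × 4 = 56
  Lens short circuit: 5 × 6 × 9 = 270
  Thread open circuit: 9 × 6 × 2 = 108
  Nozzle intermittent contact: 7 × 10 × 2 = 140
  Diaphragm misalignment: 2 × 9 × 2 = 36
  Gear tooth fracture: 8 × 9 × 5 = 360
  Fastener binding: 4 × 9 × 2 = 72
Sorted descending: 810, 360, 270, 140, 108, 72, 56, 54, 36.
The third-highest RPN is 270 (Lens short circuit).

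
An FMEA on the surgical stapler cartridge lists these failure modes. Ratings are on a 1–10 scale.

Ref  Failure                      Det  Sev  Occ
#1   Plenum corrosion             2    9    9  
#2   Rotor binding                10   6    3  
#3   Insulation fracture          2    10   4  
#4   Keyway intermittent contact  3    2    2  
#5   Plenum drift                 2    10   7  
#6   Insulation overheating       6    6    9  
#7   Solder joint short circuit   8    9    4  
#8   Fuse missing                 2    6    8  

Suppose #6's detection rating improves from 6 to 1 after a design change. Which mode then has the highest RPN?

#7

RPN = Severity × Occurrence × Detection:
  #1: 9 × 9 × 2 = 162
  #2: 6 × 3 × 10 = 180
  #3: 10 × 4 × 2 = 80
  #4: 2 × 2 × 3 = 12
  #5: 10 × 7 × 2 = 140
  #6: 6 × 9 × 6 = 324
  #7: 9 × 4 × 8 = 288
  #8: 6 × 8 × 2 = 96
After action: #6 → 6 × 9 × 1 = 54.
Revised RPNs: #7=288, #2=180, #1=162, #5=140, #8=96, #3=80, #6=54, #4=12.
Highest is now #7 (288).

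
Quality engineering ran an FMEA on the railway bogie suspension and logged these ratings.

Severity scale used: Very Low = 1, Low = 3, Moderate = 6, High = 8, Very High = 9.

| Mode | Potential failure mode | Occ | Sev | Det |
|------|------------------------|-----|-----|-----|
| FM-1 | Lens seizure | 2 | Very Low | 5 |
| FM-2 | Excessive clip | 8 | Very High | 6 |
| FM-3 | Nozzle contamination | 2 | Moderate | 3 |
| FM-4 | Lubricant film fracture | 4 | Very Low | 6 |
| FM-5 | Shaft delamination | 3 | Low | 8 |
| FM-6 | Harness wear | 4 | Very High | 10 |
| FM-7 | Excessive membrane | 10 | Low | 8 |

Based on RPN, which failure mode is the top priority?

RPN = Severity × Occurrence × Detection:
  FM-1: 1 × 2 × 5 = 10
  FM-2: 9 × 8 × 6 = 432
  FM-3: 6 × 2 × 3 = 36
  FM-4: 1 × 4 × 6 = 24
  FM-5: 3 × 3 × 8 = 72
  FM-6: 9 × 4 × 10 = 360
  FM-7: 3 × 10 × 8 = 240
Highest RPN is 432 → FM-2.

FM-2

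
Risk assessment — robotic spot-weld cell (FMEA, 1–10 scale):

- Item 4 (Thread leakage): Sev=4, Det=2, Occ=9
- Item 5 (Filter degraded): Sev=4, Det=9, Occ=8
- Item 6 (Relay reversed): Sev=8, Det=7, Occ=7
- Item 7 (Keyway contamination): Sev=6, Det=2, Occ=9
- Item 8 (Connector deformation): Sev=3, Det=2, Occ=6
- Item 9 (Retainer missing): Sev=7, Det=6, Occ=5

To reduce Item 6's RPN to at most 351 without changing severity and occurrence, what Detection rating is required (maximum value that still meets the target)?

Item 6: S=8, O=7, D=7 → current RPN = 392.
Fixed product = 56. Need 56 × D ≤ 351, so D ≤ 351/56 = 6.27.
Maximum integer Detection rating = 6 (gives RPN 336; D=7 would give 392 > 351).

6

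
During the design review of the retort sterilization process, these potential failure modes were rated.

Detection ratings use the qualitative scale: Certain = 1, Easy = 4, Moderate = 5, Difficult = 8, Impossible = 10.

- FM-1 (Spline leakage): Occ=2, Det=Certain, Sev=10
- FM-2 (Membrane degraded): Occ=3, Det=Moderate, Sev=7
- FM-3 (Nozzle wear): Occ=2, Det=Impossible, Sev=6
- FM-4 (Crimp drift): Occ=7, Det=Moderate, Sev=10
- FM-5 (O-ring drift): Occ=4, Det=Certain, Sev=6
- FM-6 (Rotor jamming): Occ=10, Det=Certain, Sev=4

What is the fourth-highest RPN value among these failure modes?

40

RPN = Severity × Occurrence × Detection:
  FM-1: 10 × 2 × 1 = 20
  FM-2: 7 × 3 × 5 = 105
  FM-3: 6 × 2 × 10 = 120
  FM-4: 10 × 7 × 5 = 350
  FM-5: 6 × 4 × 1 = 24
  FM-6: 4 × 10 × 1 = 40
Sorted descending: 350, 120, 105, 40, 24, 20.
The fourth-highest RPN is 40 (FM-6).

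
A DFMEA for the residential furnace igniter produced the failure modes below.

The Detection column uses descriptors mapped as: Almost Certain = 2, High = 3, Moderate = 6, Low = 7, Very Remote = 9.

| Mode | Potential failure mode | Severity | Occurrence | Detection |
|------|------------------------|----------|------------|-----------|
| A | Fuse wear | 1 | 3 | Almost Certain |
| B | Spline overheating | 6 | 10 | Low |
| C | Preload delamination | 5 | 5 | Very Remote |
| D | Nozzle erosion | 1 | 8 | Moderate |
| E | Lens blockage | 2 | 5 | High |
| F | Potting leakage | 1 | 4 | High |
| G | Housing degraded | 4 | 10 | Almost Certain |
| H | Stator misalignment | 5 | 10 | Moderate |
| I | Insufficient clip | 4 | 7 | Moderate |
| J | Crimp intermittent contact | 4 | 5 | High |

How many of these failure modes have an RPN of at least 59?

6

RPN = Severity × Occurrence × Detection:
  A: 1 × 3 × 2 = 6
  B: 6 × 10 × 7 = 420
  C: 5 × 5 × 9 = 225
  D: 1 × 8 × 6 = 48
  E: 2 × 5 × 3 = 30
  F: 1 × 4 × 3 = 12
  G: 4 × 10 × 2 = 80
  H: 5 × 10 × 6 = 300
  I: 4 × 7 × 6 = 168
  J: 4 × 5 × 3 = 60
Modes with RPN ≥ 59: B (420), C (225), G (80), H (300), I (168), J (60) → 6.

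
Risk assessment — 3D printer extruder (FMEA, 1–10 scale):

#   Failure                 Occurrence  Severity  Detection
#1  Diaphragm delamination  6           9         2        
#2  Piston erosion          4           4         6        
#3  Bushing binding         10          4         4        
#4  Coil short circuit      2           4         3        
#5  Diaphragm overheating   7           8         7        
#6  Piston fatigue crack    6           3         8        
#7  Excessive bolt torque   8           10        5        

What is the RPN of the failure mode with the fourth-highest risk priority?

144

RPN = Severity × Occurrence × Detection:
  #1: 9 × 6 × 2 = 108
  #2: 4 × 4 × 6 = 96
  #3: 4 × 10 × 4 = 160
  #4: 4 × 2 × 3 = 24
  #5: 8 × 7 × 7 = 392
  #6: 3 × 6 × 8 = 144
  #7: 10 × 8 × 5 = 400
Sorted descending: 400, 392, 160, 144, 108, 96, 24.
The fourth-highest RPN is 144 (#6).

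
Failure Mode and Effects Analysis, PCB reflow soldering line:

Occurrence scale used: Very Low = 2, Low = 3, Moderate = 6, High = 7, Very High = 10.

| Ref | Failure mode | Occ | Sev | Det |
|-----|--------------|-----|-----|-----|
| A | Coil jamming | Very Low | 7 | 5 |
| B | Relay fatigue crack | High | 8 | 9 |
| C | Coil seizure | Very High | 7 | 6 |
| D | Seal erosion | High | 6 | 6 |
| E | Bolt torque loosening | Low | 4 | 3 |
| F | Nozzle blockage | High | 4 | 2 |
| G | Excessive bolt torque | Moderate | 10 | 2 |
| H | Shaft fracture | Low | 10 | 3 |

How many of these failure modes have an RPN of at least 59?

6

RPN = Severity × Occurrence × Detection:
  A: 7 × 2 × 5 = 70
  B: 8 × 7 × 9 = 504
  C: 7 × 10 × 6 = 420
  D: 6 × 7 × 6 = 252
  E: 4 × 3 × 3 = 36
  F: 4 × 7 × 2 = 56
  G: 10 × 6 × 2 = 120
  H: 10 × 3 × 3 = 90
Modes with RPN ≥ 59: A (70), B (504), C (420), D (252), G (120), H (90) → 6.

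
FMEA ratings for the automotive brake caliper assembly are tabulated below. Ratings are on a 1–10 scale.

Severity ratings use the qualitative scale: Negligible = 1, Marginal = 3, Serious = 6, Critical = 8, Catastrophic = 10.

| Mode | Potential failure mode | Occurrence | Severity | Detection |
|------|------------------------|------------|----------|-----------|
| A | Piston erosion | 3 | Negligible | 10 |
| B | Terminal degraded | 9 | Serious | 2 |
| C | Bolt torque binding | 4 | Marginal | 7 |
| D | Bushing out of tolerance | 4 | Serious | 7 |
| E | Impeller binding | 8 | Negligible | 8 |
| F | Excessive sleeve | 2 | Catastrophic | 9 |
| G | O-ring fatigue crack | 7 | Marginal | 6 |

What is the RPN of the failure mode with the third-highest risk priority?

RPN = Severity × Occurrence × Detection:
  A: 1 × 3 × 10 = 30
  B: 6 × 9 × 2 = 108
  C: 3 × 4 × 7 = 84
  D: 6 × 4 × 7 = 168
  E: 1 × 8 × 8 = 64
  F: 10 × 2 × 9 = 180
  G: 3 × 7 × 6 = 126
Sorted descending: 180, 168, 126, 108, 84, 64, 30.
The third-highest RPN is 126 (G).

126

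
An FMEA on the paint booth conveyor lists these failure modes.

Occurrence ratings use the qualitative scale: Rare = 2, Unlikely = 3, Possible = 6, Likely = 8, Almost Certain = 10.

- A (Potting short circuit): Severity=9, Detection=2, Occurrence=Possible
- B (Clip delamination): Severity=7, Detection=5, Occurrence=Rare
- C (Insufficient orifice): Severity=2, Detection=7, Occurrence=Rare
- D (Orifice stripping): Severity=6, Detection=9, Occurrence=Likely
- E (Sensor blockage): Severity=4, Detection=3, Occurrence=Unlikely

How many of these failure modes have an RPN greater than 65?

RPN = Severity × Occurrence × Detection:
  A: 9 × 6 × 2 = 108
  B: 7 × 2 × 5 = 70
  C: 2 × 2 × 7 = 28
  D: 6 × 8 × 9 = 432
  E: 4 × 3 × 3 = 36
Modes with RPN > 65: A (108), B (70), D (432) → 3.

3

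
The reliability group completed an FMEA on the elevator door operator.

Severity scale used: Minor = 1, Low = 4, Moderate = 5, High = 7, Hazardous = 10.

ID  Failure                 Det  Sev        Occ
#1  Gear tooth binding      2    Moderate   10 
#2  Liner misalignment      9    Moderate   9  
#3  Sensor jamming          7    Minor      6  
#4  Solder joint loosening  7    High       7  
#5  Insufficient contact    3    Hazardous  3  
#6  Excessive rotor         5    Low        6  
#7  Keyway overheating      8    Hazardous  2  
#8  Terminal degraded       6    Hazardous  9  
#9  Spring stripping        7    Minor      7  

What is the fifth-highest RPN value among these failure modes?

120

RPN = Severity × Occurrence × Detection:
  #1: 5 × 10 × 2 = 100
  #2: 5 × 9 × 9 = 405
  #3: 1 × 6 × 7 = 42
  #4: 7 × 7 × 7 = 343
  #5: 10 × 3 × 3 = 90
  #6: 4 × 6 × 5 = 120
  #7: 10 × 2 × 8 = 160
  #8: 10 × 9 × 6 = 540
  #9: 1 × 7 × 7 = 49
Sorted descending: 540, 405, 343, 160, 120, 100, 90, 49, 42.
The fifth-highest RPN is 120 (#6).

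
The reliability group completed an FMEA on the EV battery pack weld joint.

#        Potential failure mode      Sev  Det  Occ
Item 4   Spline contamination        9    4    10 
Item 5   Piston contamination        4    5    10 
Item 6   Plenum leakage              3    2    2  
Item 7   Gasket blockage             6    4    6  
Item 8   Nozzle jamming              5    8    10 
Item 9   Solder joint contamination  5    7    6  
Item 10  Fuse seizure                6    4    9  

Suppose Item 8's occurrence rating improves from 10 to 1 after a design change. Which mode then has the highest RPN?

RPN = Severity × Occurrence × Detection:
  Item 4: 9 × 10 × 4 = 360
  Item 5: 4 × 10 × 5 = 200
  Item 6: 3 × 2 × 2 = 12
  Item 7: 6 × 6 × 4 = 144
  Item 8: 5 × 10 × 8 = 400
  Item 9: 5 × 6 × 7 = 210
  Item 10: 6 × 9 × 4 = 216
After action: Item 8 → 5 × 1 × 8 = 40.
Revised RPNs: Item 4=360, Item 10=216, Item 9=210, Item 5=200, Item 7=144, Item 8=40, Item 6=12.
Highest is now Item 4 (360).

Item 4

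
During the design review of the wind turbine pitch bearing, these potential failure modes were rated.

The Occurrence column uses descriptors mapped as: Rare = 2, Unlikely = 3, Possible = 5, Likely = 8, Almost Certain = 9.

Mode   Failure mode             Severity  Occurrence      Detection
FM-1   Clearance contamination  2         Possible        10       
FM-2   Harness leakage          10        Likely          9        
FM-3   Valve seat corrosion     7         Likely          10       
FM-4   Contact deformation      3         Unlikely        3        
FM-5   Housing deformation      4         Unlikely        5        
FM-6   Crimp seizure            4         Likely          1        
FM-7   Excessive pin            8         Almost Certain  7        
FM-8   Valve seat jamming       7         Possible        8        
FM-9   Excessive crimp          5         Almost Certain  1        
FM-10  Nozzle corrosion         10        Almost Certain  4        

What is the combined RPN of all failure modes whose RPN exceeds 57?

2584

RPN = Severity × Occurrence × Detection:
  FM-1: 2 × 5 × 10 = 100
  FM-2: 10 × 8 × 9 = 720
  FM-3: 7 × 8 × 10 = 560
  FM-4: 3 × 3 × 3 = 27
  FM-5: 4 × 3 × 5 = 60
  FM-6: 4 × 8 × 1 = 32
  FM-7: 8 × 9 × 7 = 504
  FM-8: 7 × 5 × 8 = 280
  FM-9: 5 × 9 × 1 = 45
  FM-10: 10 × 9 × 4 = 360
RPN > 57: FM-1 (100), FM-2 (720), FM-3 (560), FM-5 (60), FM-7 (504), FM-8 (280), FM-10 (360).
Sum: 100 + 720 + 560 + 60 + 504 + 280 + 360 = 2584.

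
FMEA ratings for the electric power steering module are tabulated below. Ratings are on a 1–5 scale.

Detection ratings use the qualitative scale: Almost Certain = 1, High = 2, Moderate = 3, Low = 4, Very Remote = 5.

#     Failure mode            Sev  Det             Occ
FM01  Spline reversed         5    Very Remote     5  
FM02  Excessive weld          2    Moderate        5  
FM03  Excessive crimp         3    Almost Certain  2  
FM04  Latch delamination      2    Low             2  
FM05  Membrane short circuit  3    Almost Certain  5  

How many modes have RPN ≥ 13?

RPN = Severity × Occurrence × Detection:
  FM01: 5 × 5 × 5 = 125
  FM02: 2 × 5 × 3 = 30
  FM03: 3 × 2 × 1 = 6
  FM04: 2 × 2 × 4 = 16
  FM05: 3 × 5 × 1 = 15
Modes with RPN ≥ 13: FM01 (125), FM02 (30), FM04 (16), FM05 (15) → 4.

4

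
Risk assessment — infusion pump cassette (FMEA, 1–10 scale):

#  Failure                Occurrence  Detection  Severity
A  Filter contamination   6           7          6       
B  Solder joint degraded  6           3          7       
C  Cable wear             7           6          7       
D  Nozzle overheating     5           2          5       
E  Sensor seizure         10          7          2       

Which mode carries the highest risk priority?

C

RPN = Severity × Occurrence × Detection:
  A: 6 × 6 × 7 = 252
  B: 7 × 6 × 3 = 126
  C: 7 × 7 × 6 = 294
  D: 5 × 5 × 2 = 50
  E: 2 × 10 × 7 = 140
Highest RPN is 294 → C.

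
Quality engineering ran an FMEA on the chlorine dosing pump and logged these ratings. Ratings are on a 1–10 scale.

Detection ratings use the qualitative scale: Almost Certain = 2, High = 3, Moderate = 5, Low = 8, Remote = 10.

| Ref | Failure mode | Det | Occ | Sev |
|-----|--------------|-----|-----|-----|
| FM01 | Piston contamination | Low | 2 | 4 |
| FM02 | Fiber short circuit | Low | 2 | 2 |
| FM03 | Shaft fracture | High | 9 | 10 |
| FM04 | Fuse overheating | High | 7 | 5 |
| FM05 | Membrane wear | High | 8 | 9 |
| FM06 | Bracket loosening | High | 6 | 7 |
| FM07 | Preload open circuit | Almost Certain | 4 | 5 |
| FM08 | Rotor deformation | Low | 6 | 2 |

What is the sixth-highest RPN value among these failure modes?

RPN = Severity × Occurrence × Detection:
  FM01: 4 × 2 × 8 = 64
  FM02: 2 × 2 × 8 = 32
  FM03: 10 × 9 × 3 = 270
  FM04: 5 × 7 × 3 = 105
  FM05: 9 × 8 × 3 = 216
  FM06: 7 × 6 × 3 = 126
  FM07: 5 × 4 × 2 = 40
  FM08: 2 × 6 × 8 = 96
Sorted descending: 270, 216, 126, 105, 96, 64, 40, 32.
The sixth-highest RPN is 64 (FM01).

64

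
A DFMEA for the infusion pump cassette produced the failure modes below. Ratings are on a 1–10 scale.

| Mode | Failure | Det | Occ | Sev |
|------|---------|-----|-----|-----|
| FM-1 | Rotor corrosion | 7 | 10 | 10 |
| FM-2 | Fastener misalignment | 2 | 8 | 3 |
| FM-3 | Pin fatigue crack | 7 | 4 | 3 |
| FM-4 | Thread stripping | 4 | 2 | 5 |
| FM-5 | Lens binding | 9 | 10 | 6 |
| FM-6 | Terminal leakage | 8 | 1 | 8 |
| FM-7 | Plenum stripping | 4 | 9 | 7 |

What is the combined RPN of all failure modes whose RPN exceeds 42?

1688

RPN = Severity × Occurrence × Detection:
  FM-1: 10 × 10 × 7 = 700
  FM-2: 3 × 8 × 2 = 48
  FM-3: 3 × 4 × 7 = 84
  FM-4: 5 × 2 × 4 = 40
  FM-5: 6 × 10 × 9 = 540
  FM-6: 8 × 1 × 8 = 64
  FM-7: 7 × 9 × 4 = 252
RPN > 42: FM-1 (700), FM-2 (48), FM-3 (84), FM-5 (540), FM-6 (64), FM-7 (252).
Sum: 700 + 48 + 84 + 540 + 64 + 252 = 1688.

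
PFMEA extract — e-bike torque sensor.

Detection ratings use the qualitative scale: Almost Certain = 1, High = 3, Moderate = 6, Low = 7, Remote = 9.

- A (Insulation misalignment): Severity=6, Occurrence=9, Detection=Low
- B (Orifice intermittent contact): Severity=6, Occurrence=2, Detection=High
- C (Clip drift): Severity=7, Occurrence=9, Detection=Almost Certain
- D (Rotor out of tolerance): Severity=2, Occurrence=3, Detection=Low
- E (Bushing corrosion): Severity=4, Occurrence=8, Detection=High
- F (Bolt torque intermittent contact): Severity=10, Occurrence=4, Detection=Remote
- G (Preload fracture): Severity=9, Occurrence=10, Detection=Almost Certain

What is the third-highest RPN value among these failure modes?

96

RPN = Severity × Occurrence × Detection:
  A: 6 × 9 × 7 = 378
  B: 6 × 2 × 3 = 36
  C: 7 × 9 × 1 = 63
  D: 2 × 3 × 7 = 42
  E: 4 × 8 × 3 = 96
  F: 10 × 4 × 9 = 360
  G: 9 × 10 × 1 = 90
Sorted descending: 378, 360, 96, 90, 63, 42, 36.
The third-highest RPN is 96 (E).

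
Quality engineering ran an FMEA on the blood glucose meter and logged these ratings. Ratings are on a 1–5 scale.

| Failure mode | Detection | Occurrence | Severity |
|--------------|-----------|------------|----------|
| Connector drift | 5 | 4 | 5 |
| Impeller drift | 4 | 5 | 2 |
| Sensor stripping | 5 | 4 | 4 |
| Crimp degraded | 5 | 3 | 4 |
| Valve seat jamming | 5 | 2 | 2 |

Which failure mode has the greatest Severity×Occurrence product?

Criticality = Severity × Occurrence:
  Connector drift: 5 × 4 = 20
  Impeller drift: 2 × 5 = 10
  Sensor stripping: 4 × 4 = 16
  Crimp degraded: 4 × 3 = 12
  Valve seat jamming: 2 × 2 = 4
Highest criticality is 20 → Connector drift.

Connector drift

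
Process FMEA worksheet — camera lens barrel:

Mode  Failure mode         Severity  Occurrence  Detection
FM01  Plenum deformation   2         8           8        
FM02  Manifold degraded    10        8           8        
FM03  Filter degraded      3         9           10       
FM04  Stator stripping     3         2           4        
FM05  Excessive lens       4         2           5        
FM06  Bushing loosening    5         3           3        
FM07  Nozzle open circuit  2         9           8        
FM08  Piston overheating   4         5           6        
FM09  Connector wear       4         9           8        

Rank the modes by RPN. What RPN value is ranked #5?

RPN = Severity × Occurrence × Detection:
  FM01: 2 × 8 × 8 = 128
  FM02: 10 × 8 × 8 = 640
  FM03: 3 × 9 × 10 = 270
  FM04: 3 × 2 × 4 = 24
  FM05: 4 × 2 × 5 = 40
  FM06: 5 × 3 × 3 = 45
  FM07: 2 × 9 × 8 = 144
  FM08: 4 × 5 × 6 = 120
  FM09: 4 × 9 × 8 = 288
Sorted descending: 640, 288, 270, 144, 128, 120, 45, 40, 24.
The fifth-highest RPN is 128 (FM01).

128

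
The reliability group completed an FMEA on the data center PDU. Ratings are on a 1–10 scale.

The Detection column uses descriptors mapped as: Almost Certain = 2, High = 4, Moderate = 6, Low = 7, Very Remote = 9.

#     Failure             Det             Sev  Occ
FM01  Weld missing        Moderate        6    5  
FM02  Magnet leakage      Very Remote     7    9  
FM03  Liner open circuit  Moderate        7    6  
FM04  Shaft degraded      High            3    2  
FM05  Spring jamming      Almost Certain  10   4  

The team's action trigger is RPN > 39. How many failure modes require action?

4

RPN = Severity × Occurrence × Detection:
  FM01: 6 × 5 × 6 = 180
  FM02: 7 × 9 × 9 = 567
  FM03: 7 × 6 × 6 = 252
  FM04: 3 × 2 × 4 = 24
  FM05: 10 × 4 × 2 = 80
Modes with RPN > 39: FM01 (180), FM02 (567), FM03 (252), FM05 (80) → 4.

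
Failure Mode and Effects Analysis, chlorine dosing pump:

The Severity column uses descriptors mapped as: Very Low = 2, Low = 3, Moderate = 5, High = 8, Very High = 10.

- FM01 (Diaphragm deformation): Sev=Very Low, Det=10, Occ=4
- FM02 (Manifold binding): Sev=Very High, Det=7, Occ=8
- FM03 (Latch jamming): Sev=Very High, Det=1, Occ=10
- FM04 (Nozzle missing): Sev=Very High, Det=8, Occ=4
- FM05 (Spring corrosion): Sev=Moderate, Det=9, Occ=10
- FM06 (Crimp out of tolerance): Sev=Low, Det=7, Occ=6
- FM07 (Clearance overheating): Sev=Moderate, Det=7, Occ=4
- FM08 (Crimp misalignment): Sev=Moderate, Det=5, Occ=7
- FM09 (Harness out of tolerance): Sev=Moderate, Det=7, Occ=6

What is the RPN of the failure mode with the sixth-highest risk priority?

140

RPN = Severity × Occurrence × Detection:
  FM01: 2 × 4 × 10 = 80
  FM02: 10 × 8 × 7 = 560
  FM03: 10 × 10 × 1 = 100
  FM04: 10 × 4 × 8 = 320
  FM05: 5 × 10 × 9 = 450
  FM06: 3 × 6 × 7 = 126
  FM07: 5 × 4 × 7 = 140
  FM08: 5 × 7 × 5 = 175
  FM09: 5 × 6 × 7 = 210
Sorted descending: 560, 450, 320, 210, 175, 140, 126, 100, 80.
The sixth-highest RPN is 140 (FM07).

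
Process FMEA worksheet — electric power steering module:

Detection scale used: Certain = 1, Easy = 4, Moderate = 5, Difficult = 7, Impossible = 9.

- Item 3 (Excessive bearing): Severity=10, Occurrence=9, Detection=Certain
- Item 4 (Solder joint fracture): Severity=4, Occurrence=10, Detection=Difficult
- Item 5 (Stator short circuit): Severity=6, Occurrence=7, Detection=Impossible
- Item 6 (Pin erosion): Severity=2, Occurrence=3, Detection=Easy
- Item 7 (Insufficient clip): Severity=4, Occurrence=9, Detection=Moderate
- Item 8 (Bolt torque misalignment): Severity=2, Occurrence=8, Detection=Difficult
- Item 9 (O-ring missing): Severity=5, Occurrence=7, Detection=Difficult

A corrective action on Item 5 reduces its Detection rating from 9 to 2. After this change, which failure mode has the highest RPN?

RPN = Severity × Occurrence × Detection:
  Item 3: 10 × 9 × 1 = 90
  Item 4: 4 × 10 × 7 = 280
  Item 5: 6 × 7 × 9 = 378
  Item 6: 2 × 3 × 4 = 24
  Item 7: 4 × 9 × 5 = 180
  Item 8: 2 × 8 × 7 = 112
  Item 9: 5 × 7 × 7 = 245
After action: Item 5 → 6 × 7 × 2 = 84.
Revised RPNs: Item 4=280, Item 9=245, Item 7=180, Item 8=112, Item 3=90, Item 5=84, Item 6=24.
Highest is now Item 4 (280).

Item 4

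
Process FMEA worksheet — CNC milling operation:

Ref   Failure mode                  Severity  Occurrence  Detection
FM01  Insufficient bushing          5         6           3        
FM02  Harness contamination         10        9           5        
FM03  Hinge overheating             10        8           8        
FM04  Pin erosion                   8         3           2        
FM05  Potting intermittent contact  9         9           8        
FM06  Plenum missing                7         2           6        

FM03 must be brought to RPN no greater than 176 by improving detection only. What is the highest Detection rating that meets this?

2

FM03: S=10, O=8, D=8 → current RPN = 640.
Fixed product = 80. Need 80 × D ≤ 176, so D ≤ 176/80 = 2.20.
Maximum integer Detection rating = 2 (gives RPN 160; D=3 would give 240 > 176).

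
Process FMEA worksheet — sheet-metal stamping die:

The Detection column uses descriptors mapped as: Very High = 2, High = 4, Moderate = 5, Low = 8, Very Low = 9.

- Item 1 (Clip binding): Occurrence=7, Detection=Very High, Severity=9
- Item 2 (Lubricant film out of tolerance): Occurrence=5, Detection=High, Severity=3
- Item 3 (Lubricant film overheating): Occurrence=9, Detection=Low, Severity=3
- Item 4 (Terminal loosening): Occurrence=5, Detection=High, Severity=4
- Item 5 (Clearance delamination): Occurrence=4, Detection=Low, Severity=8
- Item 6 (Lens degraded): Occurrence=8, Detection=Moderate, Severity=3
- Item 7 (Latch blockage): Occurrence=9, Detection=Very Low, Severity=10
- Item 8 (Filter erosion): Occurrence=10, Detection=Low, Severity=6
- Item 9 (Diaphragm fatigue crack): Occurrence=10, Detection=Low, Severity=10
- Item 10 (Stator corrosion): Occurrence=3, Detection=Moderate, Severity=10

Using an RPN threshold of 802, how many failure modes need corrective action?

1

RPN = Severity × Occurrence × Detection:
  Item 1: 9 × 7 × 2 = 126
  Item 2: 3 × 5 × 4 = 60
  Item 3: 3 × 9 × 8 = 216
  Item 4: 4 × 5 × 4 = 80
  Item 5: 8 × 4 × 8 = 256
  Item 6: 3 × 8 × 5 = 120
  Item 7: 10 × 9 × 9 = 810
  Item 8: 6 × 10 × 8 = 480
  Item 9: 10 × 10 × 8 = 800
  Item 10: 10 × 3 × 5 = 150
Modes with RPN ≥ 802: Item 7 (810) → 1.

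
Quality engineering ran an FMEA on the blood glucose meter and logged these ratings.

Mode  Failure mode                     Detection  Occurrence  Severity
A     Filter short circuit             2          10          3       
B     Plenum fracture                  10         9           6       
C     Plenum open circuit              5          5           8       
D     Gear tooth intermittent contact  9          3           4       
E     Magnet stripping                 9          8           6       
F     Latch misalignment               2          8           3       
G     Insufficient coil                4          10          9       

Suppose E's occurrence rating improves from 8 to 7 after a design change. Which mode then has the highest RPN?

RPN = Severity × Occurrence × Detection:
  A: 3 × 10 × 2 = 60
  B: 6 × 9 × 10 = 540
  C: 8 × 5 × 5 = 200
  D: 4 × 3 × 9 = 108
  E: 6 × 8 × 9 = 432
  F: 3 × 8 × 2 = 48
  G: 9 × 10 × 4 = 360
After action: E → 6 × 7 × 9 = 378.
Revised RPNs: B=540, E=378, G=360, C=200, D=108, A=60, F=48.
Highest is now B (540).

B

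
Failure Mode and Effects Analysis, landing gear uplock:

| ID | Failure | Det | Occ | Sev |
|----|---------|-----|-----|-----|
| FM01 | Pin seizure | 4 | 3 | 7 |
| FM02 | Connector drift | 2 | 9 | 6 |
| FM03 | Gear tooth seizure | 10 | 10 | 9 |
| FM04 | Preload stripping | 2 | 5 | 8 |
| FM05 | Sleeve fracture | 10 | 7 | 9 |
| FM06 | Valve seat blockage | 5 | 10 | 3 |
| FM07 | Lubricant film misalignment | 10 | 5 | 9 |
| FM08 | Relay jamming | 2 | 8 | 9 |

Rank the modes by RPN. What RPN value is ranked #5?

RPN = Severity × Occurrence × Detection:
  FM01: 7 × 3 × 4 = 84
  FM02: 6 × 9 × 2 = 108
  FM03: 9 × 10 × 10 = 900
  FM04: 8 × 5 × 2 = 80
  FM05: 9 × 7 × 10 = 630
  FM06: 3 × 10 × 5 = 150
  FM07: 9 × 5 × 10 = 450
  FM08: 9 × 8 × 2 = 144
Sorted descending: 900, 630, 450, 150, 144, 108, 84, 80.
The fifth-highest RPN is 144 (FM08).

144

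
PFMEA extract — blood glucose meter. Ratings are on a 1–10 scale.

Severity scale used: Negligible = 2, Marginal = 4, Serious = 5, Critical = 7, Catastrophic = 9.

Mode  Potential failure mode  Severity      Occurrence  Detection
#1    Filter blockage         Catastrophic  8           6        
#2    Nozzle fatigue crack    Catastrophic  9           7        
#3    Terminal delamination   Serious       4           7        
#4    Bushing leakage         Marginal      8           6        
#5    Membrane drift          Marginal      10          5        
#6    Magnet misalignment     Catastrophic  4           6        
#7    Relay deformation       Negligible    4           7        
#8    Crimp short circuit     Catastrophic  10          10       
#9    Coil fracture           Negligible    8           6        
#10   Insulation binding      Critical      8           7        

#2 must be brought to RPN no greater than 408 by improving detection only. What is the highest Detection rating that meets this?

#2: S=9, O=9, D=7 → current RPN = 567.
Fixed product = 81. Need 81 × D ≤ 408, so D ≤ 408/81 = 5.04.
Maximum integer Detection rating = 5 (gives RPN 405; D=6 would give 486 > 408).

5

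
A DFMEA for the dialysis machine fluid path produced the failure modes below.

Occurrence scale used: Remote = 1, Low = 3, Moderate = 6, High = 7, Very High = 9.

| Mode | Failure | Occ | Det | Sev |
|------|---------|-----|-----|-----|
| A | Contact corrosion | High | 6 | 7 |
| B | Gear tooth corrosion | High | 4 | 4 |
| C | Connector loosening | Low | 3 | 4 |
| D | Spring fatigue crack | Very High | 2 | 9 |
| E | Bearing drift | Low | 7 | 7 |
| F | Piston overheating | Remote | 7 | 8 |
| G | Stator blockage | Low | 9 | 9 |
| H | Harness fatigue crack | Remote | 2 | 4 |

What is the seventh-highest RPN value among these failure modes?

RPN = Severity × Occurrence × Detection:
  A: 7 × 7 × 6 = 294
  B: 4 × 7 × 4 = 112
  C: 4 × 3 × 3 = 36
  D: 9 × 9 × 2 = 162
  E: 7 × 3 × 7 = 147
  F: 8 × 1 × 7 = 56
  G: 9 × 3 × 9 = 243
  H: 4 × 1 × 2 = 8
Sorted descending: 294, 243, 162, 147, 112, 56, 36, 8.
The seventh-highest RPN is 36 (C).

36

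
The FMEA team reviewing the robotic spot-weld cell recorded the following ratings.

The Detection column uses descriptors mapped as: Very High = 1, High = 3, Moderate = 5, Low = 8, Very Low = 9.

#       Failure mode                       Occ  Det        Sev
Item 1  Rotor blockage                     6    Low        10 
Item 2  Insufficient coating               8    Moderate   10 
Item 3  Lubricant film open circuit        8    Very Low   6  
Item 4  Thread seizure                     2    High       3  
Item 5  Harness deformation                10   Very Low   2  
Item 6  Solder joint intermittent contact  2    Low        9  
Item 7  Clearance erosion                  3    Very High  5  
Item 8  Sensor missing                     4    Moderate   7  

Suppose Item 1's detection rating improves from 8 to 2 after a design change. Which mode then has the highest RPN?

Item 3

RPN = Severity × Occurrence × Detection:
  Item 1: 10 × 6 × 8 = 480
  Item 2: 10 × 8 × 5 = 400
  Item 3: 6 × 8 × 9 = 432
  Item 4: 3 × 2 × 3 = 18
  Item 5: 2 × 10 × 9 = 180
  Item 6: 9 × 2 × 8 = 144
  Item 7: 5 × 3 × 1 = 15
  Item 8: 7 × 4 × 5 = 140
After action: Item 1 → 10 × 6 × 2 = 120.
Revised RPNs: Item 3=432, Item 2=400, Item 5=180, Item 6=144, Item 8=140, Item 1=120, Item 4=18, Item 7=15.
Highest is now Item 3 (432).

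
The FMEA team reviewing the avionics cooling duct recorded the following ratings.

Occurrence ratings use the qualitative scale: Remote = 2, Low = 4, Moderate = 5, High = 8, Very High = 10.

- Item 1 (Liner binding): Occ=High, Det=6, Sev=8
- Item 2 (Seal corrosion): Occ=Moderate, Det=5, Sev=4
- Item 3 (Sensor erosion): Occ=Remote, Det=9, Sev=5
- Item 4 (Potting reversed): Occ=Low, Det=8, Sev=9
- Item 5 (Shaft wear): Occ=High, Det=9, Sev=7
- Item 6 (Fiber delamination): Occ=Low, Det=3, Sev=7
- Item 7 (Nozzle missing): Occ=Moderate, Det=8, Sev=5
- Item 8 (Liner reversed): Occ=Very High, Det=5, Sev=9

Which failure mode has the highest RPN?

Item 5

RPN = Severity × Occurrence × Detection:
  Item 1: 8 × 8 × 6 = 384
  Item 2: 4 × 5 × 5 = 100
  Item 3: 5 × 2 × 9 = 90
  Item 4: 9 × 4 × 8 = 288
  Item 5: 7 × 8 × 9 = 504
  Item 6: 7 × 4 × 3 = 84
  Item 7: 5 × 5 × 8 = 200
  Item 8: 9 × 10 × 5 = 450
Highest RPN is 504 → Item 5.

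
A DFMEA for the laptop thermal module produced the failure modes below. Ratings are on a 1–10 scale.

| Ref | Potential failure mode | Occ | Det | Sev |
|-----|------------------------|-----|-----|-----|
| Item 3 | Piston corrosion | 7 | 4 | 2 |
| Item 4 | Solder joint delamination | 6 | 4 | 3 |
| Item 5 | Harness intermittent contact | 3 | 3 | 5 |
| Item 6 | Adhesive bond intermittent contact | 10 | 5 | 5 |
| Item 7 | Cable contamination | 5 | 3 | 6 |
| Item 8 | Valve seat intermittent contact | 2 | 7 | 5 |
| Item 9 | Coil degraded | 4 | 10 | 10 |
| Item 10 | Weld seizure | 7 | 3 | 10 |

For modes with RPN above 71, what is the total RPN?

RPN = Severity × Occurrence × Detection:
  Item 3: 2 × 7 × 4 = 56
  Item 4: 3 × 6 × 4 = 72
  Item 5: 5 × 3 × 3 = 45
  Item 6: 5 × 10 × 5 = 250
  Item 7: 6 × 5 × 3 = 90
  Item 8: 5 × 2 × 7 = 70
  Item 9: 10 × 4 × 10 = 400
  Item 10: 10 × 7 × 3 = 210
RPN > 71: Item 4 (72), Item 6 (250), Item 7 (90), Item 9 (400), Item 10 (210).
Sum: 72 + 250 + 90 + 400 + 210 = 1022.

1022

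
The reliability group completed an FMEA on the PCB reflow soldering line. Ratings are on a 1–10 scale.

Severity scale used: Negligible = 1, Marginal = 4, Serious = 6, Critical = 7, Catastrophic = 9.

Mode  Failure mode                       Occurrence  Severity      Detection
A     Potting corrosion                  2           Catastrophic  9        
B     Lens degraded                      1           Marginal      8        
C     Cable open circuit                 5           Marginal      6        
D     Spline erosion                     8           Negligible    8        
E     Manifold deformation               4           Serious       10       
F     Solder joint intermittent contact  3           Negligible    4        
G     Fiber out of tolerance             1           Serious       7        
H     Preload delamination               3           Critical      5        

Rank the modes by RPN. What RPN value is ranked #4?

RPN = Severity × Occurrence × Detection:
  A: 9 × 2 × 9 = 162
  B: 4 × 1 × 8 = 32
  C: 4 × 5 × 6 = 120
  D: 1 × 8 × 8 = 64
  E: 6 × 4 × 10 = 240
  F: 1 × 3 × 4 = 12
  G: 6 × 1 × 7 = 42
  H: 7 × 3 × 5 = 105
Sorted descending: 240, 162, 120, 105, 64, 42, 32, 12.
The fourth-highest RPN is 105 (H).

105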